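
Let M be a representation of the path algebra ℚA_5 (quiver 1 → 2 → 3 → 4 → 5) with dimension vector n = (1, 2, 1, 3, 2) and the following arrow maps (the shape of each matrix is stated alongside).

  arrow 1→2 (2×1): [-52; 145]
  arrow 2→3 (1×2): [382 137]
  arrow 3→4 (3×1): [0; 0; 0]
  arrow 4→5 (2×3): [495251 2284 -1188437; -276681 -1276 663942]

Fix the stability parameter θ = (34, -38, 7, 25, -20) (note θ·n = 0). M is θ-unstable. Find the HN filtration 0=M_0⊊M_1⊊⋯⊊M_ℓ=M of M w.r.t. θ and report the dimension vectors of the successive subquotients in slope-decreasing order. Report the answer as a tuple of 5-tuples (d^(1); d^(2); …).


Barcode: M ≅ I[1,3], I[2,2], I[4,4], I[4,5]^2. HN layers by μ_θ (5 steps, strictly decreasing):
  μ^(1)=25; μ^(2)=7; μ^(3)=5/2; μ^(4)=-2; μ^(5)=-38

((0, 0, 0, 1, 0); (0, 0, 1, 0, 0); (0, 0, 0, 2, 2); (1, 1, 0, 0, 0); (0, 1, 0, 0, 0))


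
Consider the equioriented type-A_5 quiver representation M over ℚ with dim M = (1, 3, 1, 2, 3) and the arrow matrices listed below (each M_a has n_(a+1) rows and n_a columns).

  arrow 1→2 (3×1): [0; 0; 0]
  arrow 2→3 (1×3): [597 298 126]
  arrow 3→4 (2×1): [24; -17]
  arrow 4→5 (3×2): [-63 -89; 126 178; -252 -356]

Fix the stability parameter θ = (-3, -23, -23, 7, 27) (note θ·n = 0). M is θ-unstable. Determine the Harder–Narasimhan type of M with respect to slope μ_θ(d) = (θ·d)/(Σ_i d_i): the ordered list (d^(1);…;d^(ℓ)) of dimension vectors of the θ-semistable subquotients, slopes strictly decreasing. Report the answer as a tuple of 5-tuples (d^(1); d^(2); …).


Interval decomposition of M: I[1,1], I[2,2]^2, I[2,5], I[4,4], I[5,5]^2.
HN type (ℓ=4): μ^(1)=27; μ^(2)=7; μ^(3)=-3; μ^(4)=-23

((0, 0, 0, 0, 3); (0, 0, 0, 2, 0); (1, 0, 0, 0, 0); (0, 3, 1, 0, 0))


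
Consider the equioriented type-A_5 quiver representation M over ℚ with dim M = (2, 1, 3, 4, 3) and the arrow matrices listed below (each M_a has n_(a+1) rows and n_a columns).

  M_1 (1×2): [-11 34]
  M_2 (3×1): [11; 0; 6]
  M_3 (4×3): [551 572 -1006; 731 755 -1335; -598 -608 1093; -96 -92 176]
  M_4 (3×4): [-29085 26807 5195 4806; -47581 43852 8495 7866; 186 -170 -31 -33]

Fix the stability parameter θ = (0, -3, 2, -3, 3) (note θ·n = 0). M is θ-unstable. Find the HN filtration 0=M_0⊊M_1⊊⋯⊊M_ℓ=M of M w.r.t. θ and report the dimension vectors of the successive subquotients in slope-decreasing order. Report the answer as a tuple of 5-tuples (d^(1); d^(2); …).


Via rank(M_{q-1}∘⋯∘M_p): M ≅ I[1,1], I[1,5], I[3,5]^2, I[4,4].
μ_θ-semistable layers: μ^(1)=3; μ^(2)=0; μ^(3)=-1/2; μ^(4)=-3/2; μ^(5)=-3

((0, 0, 0, 0, 3); (1, 0, 0, 0, 0); (0, 0, 3, 3, 0); (1, 1, 0, 0, 0); (0, 0, 0, 1, 0))


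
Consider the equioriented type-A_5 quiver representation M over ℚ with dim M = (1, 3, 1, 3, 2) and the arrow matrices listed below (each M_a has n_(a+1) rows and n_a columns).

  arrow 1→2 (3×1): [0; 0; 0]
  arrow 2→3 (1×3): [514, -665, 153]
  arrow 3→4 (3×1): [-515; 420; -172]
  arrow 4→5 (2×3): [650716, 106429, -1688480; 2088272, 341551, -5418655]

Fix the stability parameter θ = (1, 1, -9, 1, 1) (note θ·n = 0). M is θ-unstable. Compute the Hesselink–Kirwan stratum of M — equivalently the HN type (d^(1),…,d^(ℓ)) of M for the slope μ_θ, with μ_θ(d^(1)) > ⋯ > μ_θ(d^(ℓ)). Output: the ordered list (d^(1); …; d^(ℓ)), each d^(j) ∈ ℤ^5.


Barcode: M ≅ I[1,1], I[2,2]^2, I[2,4], I[4,5]^2. HN layers by μ_θ (2 steps, strictly decreasing):
  μ^(1)=1; μ^(2)=-4

((1, 2, 0, 3, 2); (0, 1, 1, 0, 0))


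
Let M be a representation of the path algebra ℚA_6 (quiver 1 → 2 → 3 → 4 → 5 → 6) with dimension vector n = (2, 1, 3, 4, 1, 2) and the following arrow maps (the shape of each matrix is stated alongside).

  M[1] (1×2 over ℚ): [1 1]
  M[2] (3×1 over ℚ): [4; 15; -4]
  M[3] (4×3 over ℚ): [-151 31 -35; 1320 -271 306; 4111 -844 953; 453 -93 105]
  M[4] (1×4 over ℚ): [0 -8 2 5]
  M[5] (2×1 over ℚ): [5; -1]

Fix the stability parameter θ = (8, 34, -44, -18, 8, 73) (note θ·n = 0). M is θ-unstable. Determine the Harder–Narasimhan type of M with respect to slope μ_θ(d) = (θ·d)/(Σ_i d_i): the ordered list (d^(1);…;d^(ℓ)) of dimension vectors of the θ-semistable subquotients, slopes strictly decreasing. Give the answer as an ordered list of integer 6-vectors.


Interval decomposition of M: I[1,1], I[1,6], I[3,3], I[3,4], I[4,4]^2, I[6,6].
HN type (ℓ=5): μ^(1)=73; μ^(2)=8; μ^(3)=-5; μ^(4)=-18; μ^(5)=-44

((0, 0, 0, 0, 0, 2); (1, 0, 0, 0, 1, 0); (1, 1, 1, 1, 0, 0); (0, 0, 0, 3, 0, 0); (0, 0, 2, 0, 0, 0))


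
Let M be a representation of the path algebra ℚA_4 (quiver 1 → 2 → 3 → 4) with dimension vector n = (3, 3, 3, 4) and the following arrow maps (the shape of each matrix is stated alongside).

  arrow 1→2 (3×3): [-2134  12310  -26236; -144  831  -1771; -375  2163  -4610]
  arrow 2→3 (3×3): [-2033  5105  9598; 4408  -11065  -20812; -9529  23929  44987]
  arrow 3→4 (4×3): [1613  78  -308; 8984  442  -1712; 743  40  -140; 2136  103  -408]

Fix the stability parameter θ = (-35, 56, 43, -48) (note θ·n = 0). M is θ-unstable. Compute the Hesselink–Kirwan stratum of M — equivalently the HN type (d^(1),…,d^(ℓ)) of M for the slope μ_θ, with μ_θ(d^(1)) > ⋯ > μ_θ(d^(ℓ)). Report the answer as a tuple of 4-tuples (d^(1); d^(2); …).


Interval decomposition of M: I[1,1], I[1,4]^2, I[2,3], I[4,4]^2.
HN type (ℓ=4): μ^(1)=99/2; μ^(2)=17; μ^(3)=-35; μ^(4)=-48

((0, 1, 1, 0); (0, 2, 2, 2); (3, 0, 0, 0); (0, 0, 0, 2))


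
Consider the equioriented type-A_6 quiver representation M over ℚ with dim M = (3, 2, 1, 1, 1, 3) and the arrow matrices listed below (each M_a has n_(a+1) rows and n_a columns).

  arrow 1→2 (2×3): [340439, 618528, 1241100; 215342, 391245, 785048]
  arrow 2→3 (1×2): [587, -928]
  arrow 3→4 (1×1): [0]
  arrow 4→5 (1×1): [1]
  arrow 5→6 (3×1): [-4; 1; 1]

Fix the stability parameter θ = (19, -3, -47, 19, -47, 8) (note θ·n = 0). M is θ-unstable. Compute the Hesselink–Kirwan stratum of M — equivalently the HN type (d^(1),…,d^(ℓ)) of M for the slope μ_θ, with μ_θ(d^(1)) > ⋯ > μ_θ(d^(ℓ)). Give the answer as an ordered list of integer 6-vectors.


Barcode: M ≅ I[1,1], I[1,2], I[1,3], I[4,6], I[6,6]^2. HN layers by μ_θ (4 steps, strictly decreasing):
  μ^(1)=19; μ^(2)=8; μ^(3)=-31/3; μ^(4)=-14

((1, 0, 0, 0, 0, 0); (1, 1, 0, 0, 0, 3); (1, 1, 1, 0, 0, 0); (0, 0, 0, 1, 1, 0))


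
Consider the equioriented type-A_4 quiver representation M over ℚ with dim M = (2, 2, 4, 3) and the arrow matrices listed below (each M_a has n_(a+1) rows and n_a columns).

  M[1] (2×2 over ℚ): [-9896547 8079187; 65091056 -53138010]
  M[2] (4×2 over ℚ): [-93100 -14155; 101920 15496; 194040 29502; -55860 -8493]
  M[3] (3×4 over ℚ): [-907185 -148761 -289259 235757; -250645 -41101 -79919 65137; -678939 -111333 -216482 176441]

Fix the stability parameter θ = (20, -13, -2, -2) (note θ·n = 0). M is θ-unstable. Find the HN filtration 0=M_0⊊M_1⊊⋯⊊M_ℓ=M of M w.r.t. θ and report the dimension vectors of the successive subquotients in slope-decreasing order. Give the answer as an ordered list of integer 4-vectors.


Barcode: M ≅ I[1,2], I[1,3], I[3,3], I[3,4]^2, I[4,4]. HN layers by μ_θ (3 steps, strictly decreasing):
  μ^(1)=7/2; μ^(2)=5/3; μ^(3)=-2

((1, 1, 0, 0); (1, 1, 1, 0); (0, 0, 3, 3))


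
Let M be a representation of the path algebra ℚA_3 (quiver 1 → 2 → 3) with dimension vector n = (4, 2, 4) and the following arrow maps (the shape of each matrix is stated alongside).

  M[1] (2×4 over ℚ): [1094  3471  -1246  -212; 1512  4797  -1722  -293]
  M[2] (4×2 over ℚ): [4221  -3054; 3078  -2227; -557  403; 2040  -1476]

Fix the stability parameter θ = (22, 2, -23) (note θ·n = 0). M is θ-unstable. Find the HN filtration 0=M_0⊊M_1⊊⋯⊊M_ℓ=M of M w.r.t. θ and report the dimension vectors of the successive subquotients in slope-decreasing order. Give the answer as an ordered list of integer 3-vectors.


Via rank(M_{q-1}∘⋯∘M_p): M ≅ I[1,1]^2, I[1,3]^2, I[3,3]^2.
μ_θ-semistable layers: μ^(1)=22; μ^(2)=1/3; μ^(3)=-23

((2, 0, 0); (2, 2, 2); (0, 0, 2))


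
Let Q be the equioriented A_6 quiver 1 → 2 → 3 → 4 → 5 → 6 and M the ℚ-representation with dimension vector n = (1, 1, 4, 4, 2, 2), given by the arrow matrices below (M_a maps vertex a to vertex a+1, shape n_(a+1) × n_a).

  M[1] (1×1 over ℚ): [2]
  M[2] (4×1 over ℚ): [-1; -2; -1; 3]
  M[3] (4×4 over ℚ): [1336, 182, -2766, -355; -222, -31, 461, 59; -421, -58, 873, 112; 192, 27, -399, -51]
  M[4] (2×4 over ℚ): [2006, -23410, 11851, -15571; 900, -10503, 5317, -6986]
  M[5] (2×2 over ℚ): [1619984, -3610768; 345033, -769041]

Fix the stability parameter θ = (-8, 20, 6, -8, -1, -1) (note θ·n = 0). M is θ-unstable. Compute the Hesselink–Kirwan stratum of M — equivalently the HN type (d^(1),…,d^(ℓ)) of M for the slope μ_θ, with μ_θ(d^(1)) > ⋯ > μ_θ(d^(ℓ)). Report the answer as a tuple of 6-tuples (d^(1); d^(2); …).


Interval decomposition of M: I[1,6], I[3,3], I[3,4], I[3,5], I[4,4], I[6,6].
HN type (ℓ=4): μ^(1)=6; μ^(2)=16/5; μ^(3)=-1; μ^(4)=-8

((0, 0, 1, 0, 0, 0); (0, 1, 1, 1, 1, 1); (0, 0, 2, 2, 1, 1); (1, 0, 0, 1, 0, 0))


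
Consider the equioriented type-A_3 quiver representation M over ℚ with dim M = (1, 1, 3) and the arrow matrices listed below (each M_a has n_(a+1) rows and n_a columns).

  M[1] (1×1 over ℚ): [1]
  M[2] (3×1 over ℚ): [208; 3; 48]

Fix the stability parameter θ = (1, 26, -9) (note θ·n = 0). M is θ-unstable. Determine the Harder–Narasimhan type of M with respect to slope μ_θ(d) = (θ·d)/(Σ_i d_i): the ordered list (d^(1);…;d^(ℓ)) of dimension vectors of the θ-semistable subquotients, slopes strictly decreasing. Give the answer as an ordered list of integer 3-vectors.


Barcode: M ≅ I[1,3], I[3,3]^2. HN layers by μ_θ (3 steps, strictly decreasing):
  μ^(1)=17/2; μ^(2)=1; μ^(3)=-9

((0, 1, 1); (1, 0, 0); (0, 0, 2))


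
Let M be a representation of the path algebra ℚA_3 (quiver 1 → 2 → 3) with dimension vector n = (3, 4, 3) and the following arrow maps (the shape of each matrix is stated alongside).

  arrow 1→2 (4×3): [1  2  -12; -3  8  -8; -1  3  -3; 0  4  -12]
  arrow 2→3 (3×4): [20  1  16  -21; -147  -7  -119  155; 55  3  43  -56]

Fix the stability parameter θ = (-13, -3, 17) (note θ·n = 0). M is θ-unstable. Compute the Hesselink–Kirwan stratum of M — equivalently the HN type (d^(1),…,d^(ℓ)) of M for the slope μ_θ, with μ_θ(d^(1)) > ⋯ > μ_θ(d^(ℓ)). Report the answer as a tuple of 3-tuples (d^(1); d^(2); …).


Via rank(M_{q-1}∘⋯∘M_p): M ≅ I[1,2], I[1,3]^2, I[2,3].
μ_θ-semistable layers: μ^(1)=17; μ^(2)=-3; μ^(3)=-13

((0, 0, 3); (0, 4, 0); (3, 0, 0))


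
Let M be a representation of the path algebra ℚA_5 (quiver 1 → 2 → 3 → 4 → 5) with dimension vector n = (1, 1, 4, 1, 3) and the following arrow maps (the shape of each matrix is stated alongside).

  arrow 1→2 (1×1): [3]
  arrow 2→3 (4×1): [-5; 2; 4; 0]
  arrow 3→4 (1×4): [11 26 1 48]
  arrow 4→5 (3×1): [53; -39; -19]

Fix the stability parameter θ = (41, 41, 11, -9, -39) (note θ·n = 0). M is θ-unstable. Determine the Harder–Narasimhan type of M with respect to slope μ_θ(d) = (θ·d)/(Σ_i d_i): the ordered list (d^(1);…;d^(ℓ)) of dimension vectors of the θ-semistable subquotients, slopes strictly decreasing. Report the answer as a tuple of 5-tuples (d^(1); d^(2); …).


Via rank(M_{q-1}∘⋯∘M_p): M ≅ I[1,5], I[3,3]^3, I[5,5]^2.
μ_θ-semistable layers: μ^(1)=11; μ^(2)=9; μ^(3)=-39

((0, 0, 3, 0, 0); (1, 1, 1, 1, 1); (0, 0, 0, 0, 2))


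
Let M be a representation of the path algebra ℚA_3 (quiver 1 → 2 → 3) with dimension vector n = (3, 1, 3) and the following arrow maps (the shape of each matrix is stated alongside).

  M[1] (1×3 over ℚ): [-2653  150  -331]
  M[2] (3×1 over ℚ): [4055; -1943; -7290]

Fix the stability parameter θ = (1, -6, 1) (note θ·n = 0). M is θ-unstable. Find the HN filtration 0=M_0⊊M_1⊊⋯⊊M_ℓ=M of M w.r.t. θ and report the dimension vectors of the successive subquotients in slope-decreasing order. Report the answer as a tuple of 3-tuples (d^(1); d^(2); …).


Barcode: M ≅ I[1,1]^2, I[1,3], I[3,3]^2. HN layers by μ_θ (2 steps, strictly decreasing):
  μ^(1)=1; μ^(2)=-5/2

((2, 0, 3); (1, 1, 0))


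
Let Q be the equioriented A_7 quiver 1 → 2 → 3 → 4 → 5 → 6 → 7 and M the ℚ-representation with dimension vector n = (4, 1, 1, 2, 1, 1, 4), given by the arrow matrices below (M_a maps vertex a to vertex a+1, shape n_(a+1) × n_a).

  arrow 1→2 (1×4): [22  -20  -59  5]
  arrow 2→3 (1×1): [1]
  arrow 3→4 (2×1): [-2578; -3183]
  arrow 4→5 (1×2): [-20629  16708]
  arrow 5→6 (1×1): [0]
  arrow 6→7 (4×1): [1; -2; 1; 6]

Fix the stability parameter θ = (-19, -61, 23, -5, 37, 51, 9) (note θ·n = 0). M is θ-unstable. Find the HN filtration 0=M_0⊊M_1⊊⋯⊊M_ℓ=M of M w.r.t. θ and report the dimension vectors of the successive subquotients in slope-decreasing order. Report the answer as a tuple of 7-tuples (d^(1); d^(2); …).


Interval decomposition of M: I[1,1]^3, I[1,5], I[4,4], I[6,7], I[7,7]^3.
HN type (ℓ=6): μ^(1)=37; μ^(2)=30; μ^(3)=9; μ^(4)=-5; μ^(5)=-19; μ^(6)=-40

((0, 0, 0, 0, 1, 0, 0); (0, 0, 0, 0, 0, 1, 1); (0, 0, 1, 1, 0, 0, 3); (0, 0, 0, 1, 0, 0, 0); (3, 0, 0, 0, 0, 0, 0); (1, 1, 0, 0, 0, 0, 0))


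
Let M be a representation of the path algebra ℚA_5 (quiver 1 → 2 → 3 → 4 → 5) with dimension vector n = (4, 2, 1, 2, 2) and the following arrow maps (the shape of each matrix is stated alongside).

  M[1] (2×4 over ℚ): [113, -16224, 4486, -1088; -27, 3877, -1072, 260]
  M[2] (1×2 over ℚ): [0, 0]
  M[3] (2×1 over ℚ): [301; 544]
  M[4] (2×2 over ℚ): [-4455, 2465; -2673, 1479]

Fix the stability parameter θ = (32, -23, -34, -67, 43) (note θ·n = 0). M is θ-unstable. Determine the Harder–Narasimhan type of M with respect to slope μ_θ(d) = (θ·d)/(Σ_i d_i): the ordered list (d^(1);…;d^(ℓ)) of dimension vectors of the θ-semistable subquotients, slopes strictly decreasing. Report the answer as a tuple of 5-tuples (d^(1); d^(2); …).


Interval decomposition of M: I[1,1]^2, I[1,2]^2, I[3,5], I[4,4], I[5,5].
HN type (ℓ=5): μ^(1)=43; μ^(2)=32; μ^(3)=9/2; μ^(4)=-101/2; μ^(5)=-67

((0, 0, 0, 0, 2); (2, 0, 0, 0, 0); (2, 2, 0, 0, 0); (0, 0, 1, 1, 0); (0, 0, 0, 1, 0))


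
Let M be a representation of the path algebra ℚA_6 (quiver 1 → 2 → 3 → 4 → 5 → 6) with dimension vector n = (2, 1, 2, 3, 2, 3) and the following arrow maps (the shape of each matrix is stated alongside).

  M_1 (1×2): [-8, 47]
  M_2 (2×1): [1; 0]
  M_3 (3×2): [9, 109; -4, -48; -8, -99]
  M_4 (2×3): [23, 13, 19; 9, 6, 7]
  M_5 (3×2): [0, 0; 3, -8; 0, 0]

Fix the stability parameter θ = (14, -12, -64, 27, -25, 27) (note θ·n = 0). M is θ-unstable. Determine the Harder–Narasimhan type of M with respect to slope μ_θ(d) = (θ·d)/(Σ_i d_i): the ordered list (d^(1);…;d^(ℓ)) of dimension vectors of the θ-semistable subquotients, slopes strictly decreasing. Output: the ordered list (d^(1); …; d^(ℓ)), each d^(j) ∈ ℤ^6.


Interval decomposition of M: I[1,1], I[1,6], I[3,5], I[4,4], I[6,6]^2.
HN type (ℓ=5): μ^(1)=27; μ^(2)=14; μ^(3)=1; μ^(4)=-62/3; μ^(5)=-64

((0, 0, 0, 1, 0, 3); (1, 0, 0, 0, 0, 0); (0, 0, 0, 2, 2, 0); (1, 1, 1, 0, 0, 0); (0, 0, 1, 0, 0, 0))


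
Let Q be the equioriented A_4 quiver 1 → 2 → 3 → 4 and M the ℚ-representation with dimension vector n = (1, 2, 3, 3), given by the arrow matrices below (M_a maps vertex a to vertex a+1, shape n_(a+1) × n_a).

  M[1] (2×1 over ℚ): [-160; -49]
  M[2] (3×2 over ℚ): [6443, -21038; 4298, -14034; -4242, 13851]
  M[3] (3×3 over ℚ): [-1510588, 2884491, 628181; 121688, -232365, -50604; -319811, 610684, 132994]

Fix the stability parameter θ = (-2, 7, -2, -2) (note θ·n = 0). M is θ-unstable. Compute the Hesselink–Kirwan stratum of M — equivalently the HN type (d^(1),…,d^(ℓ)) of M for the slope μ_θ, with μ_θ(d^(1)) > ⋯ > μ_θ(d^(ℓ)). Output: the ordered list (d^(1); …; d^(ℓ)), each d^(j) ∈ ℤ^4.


Barcode: M ≅ I[1,4], I[2,4], I[3,4]. HN layers by μ_θ (2 steps, strictly decreasing):
  μ^(1)=1; μ^(2)=-2

((0, 2, 2, 2); (1, 0, 1, 1))


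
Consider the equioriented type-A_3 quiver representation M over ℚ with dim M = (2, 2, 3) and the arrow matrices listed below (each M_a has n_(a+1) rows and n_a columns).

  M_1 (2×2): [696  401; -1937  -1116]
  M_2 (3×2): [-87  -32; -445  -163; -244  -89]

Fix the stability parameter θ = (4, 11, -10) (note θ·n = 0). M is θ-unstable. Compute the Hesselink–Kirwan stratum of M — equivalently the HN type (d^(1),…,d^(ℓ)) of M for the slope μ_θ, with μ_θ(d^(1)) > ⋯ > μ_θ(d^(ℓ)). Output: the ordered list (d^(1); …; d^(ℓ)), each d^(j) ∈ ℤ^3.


Interval decomposition of M: I[1,3]^2, I[3,3].
HN type (ℓ=2): μ^(1)=5/3; μ^(2)=-10

((2, 2, 2); (0, 0, 1))


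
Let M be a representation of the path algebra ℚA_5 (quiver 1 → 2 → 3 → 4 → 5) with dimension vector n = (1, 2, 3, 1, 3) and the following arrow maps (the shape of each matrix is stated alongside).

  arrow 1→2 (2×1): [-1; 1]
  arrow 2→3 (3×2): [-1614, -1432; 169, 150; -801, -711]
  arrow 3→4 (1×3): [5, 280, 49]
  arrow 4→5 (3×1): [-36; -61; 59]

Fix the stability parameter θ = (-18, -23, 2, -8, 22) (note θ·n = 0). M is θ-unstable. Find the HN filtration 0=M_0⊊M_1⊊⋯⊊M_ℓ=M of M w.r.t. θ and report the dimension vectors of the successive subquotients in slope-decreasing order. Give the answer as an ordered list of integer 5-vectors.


Barcode: M ≅ I[1,3], I[2,5], I[3,3], I[5,5]^2. HN layers by μ_θ (5 steps, strictly decreasing):
  μ^(1)=22; μ^(2)=2; μ^(3)=-3; μ^(4)=-41/2; μ^(5)=-23

((0, 0, 0, 0, 3); (0, 0, 2, 0, 0); (0, 0, 1, 1, 0); (1, 1, 0, 0, 0); (0, 1, 0, 0, 0))


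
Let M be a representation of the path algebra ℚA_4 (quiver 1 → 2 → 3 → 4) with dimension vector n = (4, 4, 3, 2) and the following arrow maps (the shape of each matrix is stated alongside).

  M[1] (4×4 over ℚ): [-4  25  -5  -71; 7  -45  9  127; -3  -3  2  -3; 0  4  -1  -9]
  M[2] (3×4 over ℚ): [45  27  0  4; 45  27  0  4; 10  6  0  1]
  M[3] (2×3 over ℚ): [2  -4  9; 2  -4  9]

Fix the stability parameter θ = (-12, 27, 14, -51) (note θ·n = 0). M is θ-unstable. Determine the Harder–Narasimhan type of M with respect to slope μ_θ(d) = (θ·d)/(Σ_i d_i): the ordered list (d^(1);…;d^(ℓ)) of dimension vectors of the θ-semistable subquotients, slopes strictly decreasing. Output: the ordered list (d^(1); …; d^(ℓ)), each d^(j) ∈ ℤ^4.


Interval decomposition of M: I[1,2]^2, I[1,3], I[1,4], I[3,3], I[4,4].
HN type (ℓ=6): μ^(1)=27; μ^(2)=41/2; μ^(3)=14; μ^(4)=-10/3; μ^(5)=-12; μ^(6)=-51

((0, 2, 0, 0); (0, 1, 1, 0); (0, 0, 1, 0); (0, 1, 1, 1); (4, 0, 0, 0); (0, 0, 0, 1))


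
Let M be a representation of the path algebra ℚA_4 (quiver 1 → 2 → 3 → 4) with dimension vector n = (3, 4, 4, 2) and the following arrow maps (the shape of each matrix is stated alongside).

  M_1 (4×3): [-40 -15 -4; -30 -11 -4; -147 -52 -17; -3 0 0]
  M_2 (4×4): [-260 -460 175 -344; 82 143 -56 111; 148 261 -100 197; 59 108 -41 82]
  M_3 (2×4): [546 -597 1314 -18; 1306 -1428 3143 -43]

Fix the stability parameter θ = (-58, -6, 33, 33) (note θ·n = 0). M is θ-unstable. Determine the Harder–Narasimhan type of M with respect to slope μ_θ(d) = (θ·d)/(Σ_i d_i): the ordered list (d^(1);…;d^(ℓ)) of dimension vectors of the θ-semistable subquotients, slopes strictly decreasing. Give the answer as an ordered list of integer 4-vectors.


Via rank(M_{q-1}∘⋯∘M_p): M ≅ I[1,3], I[1,4]^2, I[2,3].
μ_θ-semistable layers: μ^(1)=33; μ^(2)=-6; μ^(3)=-58

((0, 0, 4, 2); (0, 4, 0, 0); (3, 0, 0, 0))


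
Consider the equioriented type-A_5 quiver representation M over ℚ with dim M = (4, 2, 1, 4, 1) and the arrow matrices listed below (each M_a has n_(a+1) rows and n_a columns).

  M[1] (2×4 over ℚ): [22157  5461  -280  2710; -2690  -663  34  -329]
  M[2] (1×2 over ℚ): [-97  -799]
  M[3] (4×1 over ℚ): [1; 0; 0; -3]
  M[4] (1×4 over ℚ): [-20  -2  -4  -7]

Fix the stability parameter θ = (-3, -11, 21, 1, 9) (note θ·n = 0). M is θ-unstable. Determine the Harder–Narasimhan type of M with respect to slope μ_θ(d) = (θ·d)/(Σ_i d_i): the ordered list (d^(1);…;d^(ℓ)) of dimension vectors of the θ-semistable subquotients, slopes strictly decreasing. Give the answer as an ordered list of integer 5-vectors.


Barcode: M ≅ I[1,1]^2, I[1,2], I[1,5], I[4,4]^3. HN layers by μ_θ (4 steps, strictly decreasing):
  μ^(1)=31/3; μ^(2)=1; μ^(3)=-3; μ^(4)=-7

((0, 0, 1, 1, 1); (0, 0, 0, 3, 0); (2, 0, 0, 0, 0); (2, 2, 0, 0, 0))


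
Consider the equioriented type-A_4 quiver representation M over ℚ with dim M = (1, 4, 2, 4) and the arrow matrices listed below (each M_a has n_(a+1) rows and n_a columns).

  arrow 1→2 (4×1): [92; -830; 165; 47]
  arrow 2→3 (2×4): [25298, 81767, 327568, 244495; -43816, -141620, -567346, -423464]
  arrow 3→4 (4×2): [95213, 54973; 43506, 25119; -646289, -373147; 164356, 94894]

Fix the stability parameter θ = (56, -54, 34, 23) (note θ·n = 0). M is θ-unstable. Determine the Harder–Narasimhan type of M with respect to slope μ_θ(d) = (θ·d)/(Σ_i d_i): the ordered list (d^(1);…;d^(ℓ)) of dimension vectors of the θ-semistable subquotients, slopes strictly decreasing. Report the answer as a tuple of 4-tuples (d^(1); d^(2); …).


Interval decomposition of M: I[1,4], I[2,2]^2, I[2,4], I[4,4]^2.
HN type (ℓ=4): μ^(1)=57/2; μ^(2)=23; μ^(3)=1; μ^(4)=-54

((0, 0, 2, 2); (0, 0, 0, 2); (1, 1, 0, 0); (0, 3, 0, 0))


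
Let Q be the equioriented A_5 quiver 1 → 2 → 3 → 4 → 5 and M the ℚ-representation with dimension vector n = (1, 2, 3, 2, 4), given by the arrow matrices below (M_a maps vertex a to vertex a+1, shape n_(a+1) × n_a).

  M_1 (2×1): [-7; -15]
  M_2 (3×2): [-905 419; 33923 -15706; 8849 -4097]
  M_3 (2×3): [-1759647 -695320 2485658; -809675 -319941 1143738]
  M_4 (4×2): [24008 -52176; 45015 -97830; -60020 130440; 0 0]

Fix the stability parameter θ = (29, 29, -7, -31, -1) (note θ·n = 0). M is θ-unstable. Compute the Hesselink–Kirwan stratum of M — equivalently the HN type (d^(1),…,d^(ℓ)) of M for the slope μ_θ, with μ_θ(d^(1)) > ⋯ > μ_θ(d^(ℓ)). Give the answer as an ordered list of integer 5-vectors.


Barcode: M ≅ I[1,5], I[2,4], I[3,3], I[5,5]^3. HN layers by μ_θ (4 steps, strictly decreasing):
  μ^(1)=19/5; μ^(2)=-1; μ^(3)=-3; μ^(4)=-7

((1, 1, 1, 1, 1); (0, 0, 0, 0, 3); (0, 1, 1, 1, 0); (0, 0, 1, 0, 0))


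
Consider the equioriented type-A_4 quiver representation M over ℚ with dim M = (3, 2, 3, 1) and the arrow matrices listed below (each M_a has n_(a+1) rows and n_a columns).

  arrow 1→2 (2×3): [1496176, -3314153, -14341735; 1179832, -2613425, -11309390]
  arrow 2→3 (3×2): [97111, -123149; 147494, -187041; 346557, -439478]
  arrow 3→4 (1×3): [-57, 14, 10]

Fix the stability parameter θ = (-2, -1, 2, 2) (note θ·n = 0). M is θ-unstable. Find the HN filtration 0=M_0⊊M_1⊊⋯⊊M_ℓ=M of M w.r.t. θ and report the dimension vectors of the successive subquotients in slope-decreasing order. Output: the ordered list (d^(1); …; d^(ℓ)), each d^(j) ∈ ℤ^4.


Interval decomposition of M: I[1,1], I[1,3], I[1,4], I[3,3].
HN type (ℓ=3): μ^(1)=2; μ^(2)=-1; μ^(3)=-2

((0, 0, 3, 1); (0, 2, 0, 0); (3, 0, 0, 0))


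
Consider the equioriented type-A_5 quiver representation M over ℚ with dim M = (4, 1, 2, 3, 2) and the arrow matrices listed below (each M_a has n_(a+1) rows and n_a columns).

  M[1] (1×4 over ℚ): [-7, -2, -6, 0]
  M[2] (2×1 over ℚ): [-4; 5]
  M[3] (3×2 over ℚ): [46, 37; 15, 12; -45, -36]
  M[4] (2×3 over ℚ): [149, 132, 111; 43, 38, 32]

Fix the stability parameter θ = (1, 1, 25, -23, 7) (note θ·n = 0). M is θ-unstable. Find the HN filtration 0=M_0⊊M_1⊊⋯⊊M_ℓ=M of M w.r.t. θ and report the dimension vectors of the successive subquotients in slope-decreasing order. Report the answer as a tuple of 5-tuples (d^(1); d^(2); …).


Barcode: M ≅ I[1,1]^3, I[1,5], I[3,5], I[4,4]. HN layers by μ_θ (3 steps, strictly decreasing):
  μ^(1)=7; μ^(2)=1; μ^(3)=-23

((0, 0, 0, 0, 2); (4, 1, 2, 2, 0); (0, 0, 0, 1, 0))


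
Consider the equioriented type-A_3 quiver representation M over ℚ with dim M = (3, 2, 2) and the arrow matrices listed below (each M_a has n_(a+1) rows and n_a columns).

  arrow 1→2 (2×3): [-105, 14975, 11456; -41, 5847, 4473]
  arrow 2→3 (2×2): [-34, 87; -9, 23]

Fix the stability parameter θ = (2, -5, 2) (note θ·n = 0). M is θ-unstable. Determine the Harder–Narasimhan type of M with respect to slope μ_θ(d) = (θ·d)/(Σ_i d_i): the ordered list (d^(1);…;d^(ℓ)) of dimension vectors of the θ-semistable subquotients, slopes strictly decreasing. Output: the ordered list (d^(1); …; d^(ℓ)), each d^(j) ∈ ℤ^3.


Barcode: M ≅ I[1,1], I[1,3]^2. HN layers by μ_θ (2 steps, strictly decreasing):
  μ^(1)=2; μ^(2)=-3/2

((1, 0, 2); (2, 2, 0))


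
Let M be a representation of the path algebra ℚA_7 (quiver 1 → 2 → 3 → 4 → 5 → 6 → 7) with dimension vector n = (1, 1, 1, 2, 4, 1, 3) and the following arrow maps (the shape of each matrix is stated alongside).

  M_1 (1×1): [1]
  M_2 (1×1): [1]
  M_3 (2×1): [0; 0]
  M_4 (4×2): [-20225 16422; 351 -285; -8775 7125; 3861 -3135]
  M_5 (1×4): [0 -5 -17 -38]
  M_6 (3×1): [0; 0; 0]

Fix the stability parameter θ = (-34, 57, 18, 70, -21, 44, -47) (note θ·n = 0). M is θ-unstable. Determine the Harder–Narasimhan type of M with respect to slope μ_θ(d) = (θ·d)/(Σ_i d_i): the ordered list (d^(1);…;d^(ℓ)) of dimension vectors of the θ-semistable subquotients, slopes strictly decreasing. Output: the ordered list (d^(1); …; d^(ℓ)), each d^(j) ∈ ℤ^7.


Via rank(M_{q-1}∘⋯∘M_p): M ≅ I[1,3], I[4,5], I[4,6], I[5,5]^2, I[7,7]^3.
μ_θ-semistable layers: μ^(1)=44; μ^(2)=75/2; μ^(3)=49/2; μ^(4)=-21; μ^(5)=-34; μ^(6)=-47

((0, 0, 0, 0, 0, 1, 0); (0, 1, 1, 0, 0, 0, 0); (0, 0, 0, 2, 2, 0, 0); (0, 0, 0, 0, 2, 0, 0); (1, 0, 0, 0, 0, 0, 0); (0, 0, 0, 0, 0, 0, 3))


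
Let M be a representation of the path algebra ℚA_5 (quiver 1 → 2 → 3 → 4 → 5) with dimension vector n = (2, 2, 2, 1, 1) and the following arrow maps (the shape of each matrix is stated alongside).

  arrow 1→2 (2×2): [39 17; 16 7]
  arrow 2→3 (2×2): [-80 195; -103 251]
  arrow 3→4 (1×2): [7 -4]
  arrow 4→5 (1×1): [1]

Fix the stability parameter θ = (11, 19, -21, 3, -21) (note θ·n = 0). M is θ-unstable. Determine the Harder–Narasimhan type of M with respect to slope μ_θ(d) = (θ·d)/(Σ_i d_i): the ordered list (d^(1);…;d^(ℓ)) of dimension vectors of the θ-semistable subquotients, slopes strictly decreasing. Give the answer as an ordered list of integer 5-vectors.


Barcode: M ≅ I[1,3], I[1,5]. HN layers by μ_θ (2 steps, strictly decreasing):
  μ^(1)=3; μ^(2)=-9/5

((1, 1, 1, 0, 0); (1, 1, 1, 1, 1))


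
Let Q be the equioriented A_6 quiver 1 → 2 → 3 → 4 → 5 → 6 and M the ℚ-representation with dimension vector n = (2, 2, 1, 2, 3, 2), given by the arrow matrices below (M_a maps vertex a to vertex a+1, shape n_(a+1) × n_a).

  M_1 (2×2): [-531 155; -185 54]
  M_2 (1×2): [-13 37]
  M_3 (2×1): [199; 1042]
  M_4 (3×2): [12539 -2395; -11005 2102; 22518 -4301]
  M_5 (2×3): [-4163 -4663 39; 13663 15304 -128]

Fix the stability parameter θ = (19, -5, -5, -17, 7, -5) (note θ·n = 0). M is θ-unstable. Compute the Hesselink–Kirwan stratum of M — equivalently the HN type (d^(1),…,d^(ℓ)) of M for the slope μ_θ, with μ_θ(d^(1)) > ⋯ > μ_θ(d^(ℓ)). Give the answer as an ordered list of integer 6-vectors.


Via rank(M_{q-1}∘⋯∘M_p): M ≅ I[1,2], I[1,6], I[4,5], I[5,6].
μ_θ-semistable layers: μ^(1)=7; μ^(2)=1; μ^(3)=-2; μ^(4)=-17

((1, 1, 0, 0, 1, 0); (0, 0, 0, 0, 2, 2); (1, 1, 1, 1, 0, 0); (0, 0, 0, 1, 0, 0))


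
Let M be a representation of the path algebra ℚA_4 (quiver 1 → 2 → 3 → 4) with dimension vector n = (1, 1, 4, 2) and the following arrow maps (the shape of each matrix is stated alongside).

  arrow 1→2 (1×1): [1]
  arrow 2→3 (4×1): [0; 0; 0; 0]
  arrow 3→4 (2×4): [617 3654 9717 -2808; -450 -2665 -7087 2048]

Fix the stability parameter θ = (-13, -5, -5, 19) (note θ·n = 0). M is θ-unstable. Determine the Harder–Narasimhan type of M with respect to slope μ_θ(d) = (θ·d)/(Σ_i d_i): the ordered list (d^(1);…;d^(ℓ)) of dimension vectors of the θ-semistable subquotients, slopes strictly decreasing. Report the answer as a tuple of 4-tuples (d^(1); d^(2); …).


Interval decomposition of M: I[1,2], I[3,3]^2, I[3,4]^2.
HN type (ℓ=3): μ^(1)=19; μ^(2)=-5; μ^(3)=-13

((0, 0, 0, 2); (0, 1, 4, 0); (1, 0, 0, 0))


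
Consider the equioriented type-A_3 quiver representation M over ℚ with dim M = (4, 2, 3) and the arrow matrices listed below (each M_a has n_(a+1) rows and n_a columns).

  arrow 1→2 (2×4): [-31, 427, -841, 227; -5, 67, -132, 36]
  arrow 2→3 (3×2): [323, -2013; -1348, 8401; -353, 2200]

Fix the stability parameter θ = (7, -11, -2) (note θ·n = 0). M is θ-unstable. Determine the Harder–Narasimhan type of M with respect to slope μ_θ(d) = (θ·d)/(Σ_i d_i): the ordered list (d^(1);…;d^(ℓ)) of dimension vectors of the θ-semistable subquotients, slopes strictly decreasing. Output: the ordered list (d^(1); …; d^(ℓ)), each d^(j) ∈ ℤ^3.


Barcode: M ≅ I[1,1]^2, I[1,3]^2, I[3,3]. HN layers by μ_θ (2 steps, strictly decreasing):
  μ^(1)=7; μ^(2)=-2

((2, 0, 0); (2, 2, 3))


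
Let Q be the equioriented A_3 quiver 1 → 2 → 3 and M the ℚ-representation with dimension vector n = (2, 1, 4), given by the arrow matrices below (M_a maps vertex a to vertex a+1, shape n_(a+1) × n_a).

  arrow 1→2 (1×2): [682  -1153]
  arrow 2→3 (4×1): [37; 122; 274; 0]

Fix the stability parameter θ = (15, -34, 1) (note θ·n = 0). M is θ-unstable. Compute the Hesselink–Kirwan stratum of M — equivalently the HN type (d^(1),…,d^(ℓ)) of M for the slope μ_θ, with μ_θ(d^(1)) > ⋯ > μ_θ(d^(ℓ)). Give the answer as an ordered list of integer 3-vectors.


Via rank(M_{q-1}∘⋯∘M_p): M ≅ I[1,1], I[1,3], I[3,3]^3.
μ_θ-semistable layers: μ^(1)=15; μ^(2)=1; μ^(3)=-19/2

((1, 0, 0); (0, 0, 4); (1, 1, 0))


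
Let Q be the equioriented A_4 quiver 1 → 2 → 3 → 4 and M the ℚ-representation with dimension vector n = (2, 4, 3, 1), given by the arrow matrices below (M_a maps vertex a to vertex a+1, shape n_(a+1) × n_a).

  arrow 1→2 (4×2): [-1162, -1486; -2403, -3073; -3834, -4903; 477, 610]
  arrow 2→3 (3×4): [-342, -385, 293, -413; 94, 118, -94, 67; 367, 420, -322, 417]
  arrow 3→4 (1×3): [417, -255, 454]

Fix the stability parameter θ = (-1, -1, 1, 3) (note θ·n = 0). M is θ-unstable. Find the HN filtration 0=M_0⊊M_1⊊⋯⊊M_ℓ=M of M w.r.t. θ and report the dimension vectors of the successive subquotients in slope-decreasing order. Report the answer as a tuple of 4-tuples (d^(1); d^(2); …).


Interval decomposition of M: I[1,2], I[1,4], I[2,3]^2.
HN type (ℓ=3): μ^(1)=3; μ^(2)=1; μ^(3)=-1

((0, 0, 0, 1); (0, 0, 3, 0); (2, 4, 0, 0))


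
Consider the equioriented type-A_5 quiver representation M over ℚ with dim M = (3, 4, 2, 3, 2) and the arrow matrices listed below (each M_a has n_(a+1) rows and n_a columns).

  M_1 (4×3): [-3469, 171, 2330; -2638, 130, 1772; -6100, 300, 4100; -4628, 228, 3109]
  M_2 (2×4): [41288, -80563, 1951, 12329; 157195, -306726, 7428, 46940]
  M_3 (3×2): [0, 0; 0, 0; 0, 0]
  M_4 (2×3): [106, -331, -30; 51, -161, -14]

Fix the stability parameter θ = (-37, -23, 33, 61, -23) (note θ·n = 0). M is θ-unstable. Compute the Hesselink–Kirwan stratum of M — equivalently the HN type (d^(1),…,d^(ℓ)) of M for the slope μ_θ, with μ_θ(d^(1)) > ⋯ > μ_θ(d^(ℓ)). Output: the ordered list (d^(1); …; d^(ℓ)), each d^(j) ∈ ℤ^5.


Via rank(M_{q-1}∘⋯∘M_p): M ≅ I[1,1], I[1,3]^2, I[2,2]^2, I[4,4], I[4,5]^2.
μ_θ-semistable layers: μ^(1)=61; μ^(2)=33; μ^(3)=19; μ^(4)=-23; μ^(5)=-37

((0, 0, 0, 1, 0); (0, 0, 2, 0, 0); (0, 0, 0, 2, 2); (0, 4, 0, 0, 0); (3, 0, 0, 0, 0))


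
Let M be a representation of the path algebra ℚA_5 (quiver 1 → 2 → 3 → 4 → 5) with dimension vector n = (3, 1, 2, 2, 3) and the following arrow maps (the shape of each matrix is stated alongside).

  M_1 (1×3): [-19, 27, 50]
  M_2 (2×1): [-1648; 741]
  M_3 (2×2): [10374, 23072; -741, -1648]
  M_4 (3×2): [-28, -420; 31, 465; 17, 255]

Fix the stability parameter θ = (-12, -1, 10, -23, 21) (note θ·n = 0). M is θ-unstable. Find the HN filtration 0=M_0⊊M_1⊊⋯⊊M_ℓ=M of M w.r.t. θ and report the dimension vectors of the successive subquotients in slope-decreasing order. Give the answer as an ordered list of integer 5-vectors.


Barcode: M ≅ I[1,1]^2, I[1,3], I[3,5], I[4,4], I[5,5]^2. HN layers by μ_θ (6 steps, strictly decreasing):
  μ^(1)=21; μ^(2)=10; μ^(3)=-1; μ^(4)=-13/2; μ^(5)=-12; μ^(6)=-23

((0, 0, 0, 0, 3); (0, 0, 1, 0, 0); (0, 1, 0, 0, 0); (0, 0, 1, 1, 0); (3, 0, 0, 0, 0); (0, 0, 0, 1, 0))


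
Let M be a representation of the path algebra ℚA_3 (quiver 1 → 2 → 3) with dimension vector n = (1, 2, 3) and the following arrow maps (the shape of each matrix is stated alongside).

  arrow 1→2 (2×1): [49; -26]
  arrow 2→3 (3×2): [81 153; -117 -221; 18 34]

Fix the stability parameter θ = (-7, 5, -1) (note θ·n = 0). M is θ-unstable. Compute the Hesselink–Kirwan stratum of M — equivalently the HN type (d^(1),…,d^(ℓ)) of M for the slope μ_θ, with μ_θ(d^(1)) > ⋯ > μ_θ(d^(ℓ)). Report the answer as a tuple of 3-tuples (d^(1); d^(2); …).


Via rank(M_{q-1}∘⋯∘M_p): M ≅ I[1,3], I[2,2], I[3,3]^2.
μ_θ-semistable layers: μ^(1)=5; μ^(2)=2; μ^(3)=-1; μ^(4)=-7

((0, 1, 0); (0, 1, 1); (0, 0, 2); (1, 0, 0))


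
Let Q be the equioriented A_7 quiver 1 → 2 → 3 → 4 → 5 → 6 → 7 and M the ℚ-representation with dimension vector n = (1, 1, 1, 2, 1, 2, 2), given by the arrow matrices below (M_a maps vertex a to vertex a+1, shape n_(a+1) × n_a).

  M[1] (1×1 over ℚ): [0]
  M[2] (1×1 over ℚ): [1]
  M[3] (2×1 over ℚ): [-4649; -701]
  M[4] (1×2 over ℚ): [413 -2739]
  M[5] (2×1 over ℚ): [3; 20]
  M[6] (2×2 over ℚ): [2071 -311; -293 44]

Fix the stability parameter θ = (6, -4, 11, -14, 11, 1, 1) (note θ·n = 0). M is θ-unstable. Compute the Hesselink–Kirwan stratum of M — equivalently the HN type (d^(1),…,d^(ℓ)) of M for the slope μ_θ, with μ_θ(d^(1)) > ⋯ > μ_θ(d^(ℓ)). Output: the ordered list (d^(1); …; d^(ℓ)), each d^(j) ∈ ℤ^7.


Barcode: M ≅ I[1,1], I[2,7], I[4,4], I[6,7]. HN layers by μ_θ (6 steps, strictly decreasing):
  μ^(1)=6; μ^(2)=13/3; μ^(3)=1; μ^(4)=-3/2; μ^(5)=-4; μ^(6)=-14

((1, 0, 0, 0, 0, 0, 0); (0, 0, 0, 0, 1, 1, 1); (0, 0, 0, 0, 0, 1, 1); (0, 0, 1, 1, 0, 0, 0); (0, 1, 0, 0, 0, 0, 0); (0, 0, 0, 1, 0, 0, 0))


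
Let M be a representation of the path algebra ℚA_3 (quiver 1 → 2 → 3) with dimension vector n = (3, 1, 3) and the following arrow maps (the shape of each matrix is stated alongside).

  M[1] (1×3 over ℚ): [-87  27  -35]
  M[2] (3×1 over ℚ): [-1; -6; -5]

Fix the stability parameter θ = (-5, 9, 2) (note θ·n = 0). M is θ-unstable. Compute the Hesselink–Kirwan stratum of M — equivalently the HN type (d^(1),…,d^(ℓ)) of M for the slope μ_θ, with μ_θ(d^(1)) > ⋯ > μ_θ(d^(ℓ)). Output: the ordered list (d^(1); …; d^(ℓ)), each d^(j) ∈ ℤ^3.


Barcode: M ≅ I[1,1]^2, I[1,3], I[3,3]^2. HN layers by μ_θ (3 steps, strictly decreasing):
  μ^(1)=11/2; μ^(2)=2; μ^(3)=-5

((0, 1, 1); (0, 0, 2); (3, 0, 0))


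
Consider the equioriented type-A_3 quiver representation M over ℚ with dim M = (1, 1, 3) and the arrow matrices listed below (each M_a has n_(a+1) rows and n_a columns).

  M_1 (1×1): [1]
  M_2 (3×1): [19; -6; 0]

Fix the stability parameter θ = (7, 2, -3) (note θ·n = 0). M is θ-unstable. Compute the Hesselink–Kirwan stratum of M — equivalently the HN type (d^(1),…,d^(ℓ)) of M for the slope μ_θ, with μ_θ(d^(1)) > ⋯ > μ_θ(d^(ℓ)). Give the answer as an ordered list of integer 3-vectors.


Barcode: M ≅ I[1,3], I[3,3]^2. HN layers by μ_θ (2 steps, strictly decreasing):
  μ^(1)=2; μ^(2)=-3

((1, 1, 1); (0, 0, 2))


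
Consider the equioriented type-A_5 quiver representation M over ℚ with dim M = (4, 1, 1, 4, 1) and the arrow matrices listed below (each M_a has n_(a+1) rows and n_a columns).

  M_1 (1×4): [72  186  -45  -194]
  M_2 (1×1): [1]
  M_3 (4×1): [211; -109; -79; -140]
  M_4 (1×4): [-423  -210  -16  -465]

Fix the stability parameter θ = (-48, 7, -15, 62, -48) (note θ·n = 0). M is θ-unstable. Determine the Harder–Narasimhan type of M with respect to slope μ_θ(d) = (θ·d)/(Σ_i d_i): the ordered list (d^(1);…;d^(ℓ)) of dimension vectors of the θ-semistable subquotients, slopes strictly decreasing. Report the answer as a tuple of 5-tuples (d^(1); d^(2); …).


Barcode: M ≅ I[1,1]^3, I[1,5], I[4,4]^3. HN layers by μ_θ (4 steps, strictly decreasing):
  μ^(1)=62; μ^(2)=7; μ^(3)=-4; μ^(4)=-48

((0, 0, 0, 3, 0); (0, 0, 0, 1, 1); (0, 1, 1, 0, 0); (4, 0, 0, 0, 0))


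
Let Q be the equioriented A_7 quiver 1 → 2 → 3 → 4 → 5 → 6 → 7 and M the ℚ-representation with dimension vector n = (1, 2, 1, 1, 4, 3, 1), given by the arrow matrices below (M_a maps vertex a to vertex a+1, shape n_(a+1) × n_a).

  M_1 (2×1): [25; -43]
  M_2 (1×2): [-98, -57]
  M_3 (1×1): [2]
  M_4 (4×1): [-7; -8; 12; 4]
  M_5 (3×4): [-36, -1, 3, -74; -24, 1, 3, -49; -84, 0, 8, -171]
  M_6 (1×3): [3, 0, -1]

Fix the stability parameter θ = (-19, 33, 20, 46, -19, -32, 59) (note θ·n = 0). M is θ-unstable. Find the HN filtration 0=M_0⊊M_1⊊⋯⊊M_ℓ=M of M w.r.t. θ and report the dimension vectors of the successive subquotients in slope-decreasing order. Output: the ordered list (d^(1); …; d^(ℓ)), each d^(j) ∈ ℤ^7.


Via rank(M_{q-1}∘⋯∘M_p): M ≅ I[1,5], I[2,2], I[5,6]^2, I[5,7].
μ_θ-semistable layers: μ^(1)=59; μ^(2)=33; μ^(3)=20; μ^(4)=-19; μ^(5)=-51/2

((0, 0, 0, 0, 0, 0, 1); (0, 1, 0, 0, 0, 0, 0); (0, 1, 1, 1, 1, 0, 0); (1, 0, 0, 0, 0, 0, 0); (0, 0, 0, 0, 3, 3, 0))


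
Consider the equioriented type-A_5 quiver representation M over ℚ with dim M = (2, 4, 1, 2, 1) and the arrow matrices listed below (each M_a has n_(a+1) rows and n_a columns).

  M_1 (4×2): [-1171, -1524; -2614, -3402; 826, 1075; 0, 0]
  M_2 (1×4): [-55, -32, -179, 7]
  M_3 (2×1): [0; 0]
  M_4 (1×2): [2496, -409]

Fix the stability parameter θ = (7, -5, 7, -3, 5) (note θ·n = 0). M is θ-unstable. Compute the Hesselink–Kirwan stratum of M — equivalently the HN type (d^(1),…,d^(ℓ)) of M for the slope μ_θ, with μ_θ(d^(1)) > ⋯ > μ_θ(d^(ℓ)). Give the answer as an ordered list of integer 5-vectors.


Barcode: M ≅ I[1,2], I[1,3], I[2,2]^2, I[4,4], I[4,5]. HN layers by μ_θ (5 steps, strictly decreasing):
  μ^(1)=7; μ^(2)=5; μ^(3)=1; μ^(4)=-3; μ^(5)=-5

((0, 0, 1, 0, 0); (0, 0, 0, 0, 1); (2, 2, 0, 0, 0); (0, 0, 0, 2, 0); (0, 2, 0, 0, 0))


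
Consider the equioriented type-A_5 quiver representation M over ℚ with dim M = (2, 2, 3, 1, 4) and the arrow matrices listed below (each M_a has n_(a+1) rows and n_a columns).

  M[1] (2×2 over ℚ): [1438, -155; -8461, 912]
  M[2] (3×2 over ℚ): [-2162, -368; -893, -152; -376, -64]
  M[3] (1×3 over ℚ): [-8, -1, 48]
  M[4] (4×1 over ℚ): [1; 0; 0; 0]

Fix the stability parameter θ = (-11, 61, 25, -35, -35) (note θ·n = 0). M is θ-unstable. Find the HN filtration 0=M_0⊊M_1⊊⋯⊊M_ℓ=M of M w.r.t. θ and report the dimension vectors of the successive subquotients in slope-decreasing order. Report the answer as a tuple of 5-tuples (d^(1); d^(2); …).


Interval decomposition of M: I[1,2], I[1,5], I[3,3]^2, I[5,5]^3.
HN type (ℓ=5): μ^(1)=61; μ^(2)=25; μ^(3)=4; μ^(4)=-11; μ^(5)=-35

((0, 1, 0, 0, 0); (0, 0, 2, 0, 0); (0, 1, 1, 1, 1); (2, 0, 0, 0, 0); (0, 0, 0, 0, 3))
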